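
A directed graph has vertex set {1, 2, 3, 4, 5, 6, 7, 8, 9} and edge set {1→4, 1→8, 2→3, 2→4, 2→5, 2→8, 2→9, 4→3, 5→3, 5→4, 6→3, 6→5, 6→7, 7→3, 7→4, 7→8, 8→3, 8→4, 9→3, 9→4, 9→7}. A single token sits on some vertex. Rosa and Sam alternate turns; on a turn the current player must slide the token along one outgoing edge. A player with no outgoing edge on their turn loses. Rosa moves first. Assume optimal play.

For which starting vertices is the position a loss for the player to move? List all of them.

Work bottom-up. With no move the player to move loses. Otherwise the position is W if at least one move leads to an L position for the opponent, and L if every move leads to a W.
Every edge goes from a vertex to one that appears earlier in the order 3, 4, 8, 1, 7, 9, 5, 2, 6, so processing vertices in that order labels each vertex after all of its successors.
3: no outgoing edge → L
4: can move to 3, which is L ⇒ W
8: can move to 3, which is L ⇒ W
1: moves to 8(W), 4(W); every one is W ⇒ L
7: can move to 3, which is L ⇒ W
9: can move to 3, which is L ⇒ W
5: can move to 3, which is L ⇒ W
2: can move to 3, which is L ⇒ W
6: can move to 3, which is L ⇒ W
Reading off the rows marked L gives the requested list; there are 2 such vertices.

1, 3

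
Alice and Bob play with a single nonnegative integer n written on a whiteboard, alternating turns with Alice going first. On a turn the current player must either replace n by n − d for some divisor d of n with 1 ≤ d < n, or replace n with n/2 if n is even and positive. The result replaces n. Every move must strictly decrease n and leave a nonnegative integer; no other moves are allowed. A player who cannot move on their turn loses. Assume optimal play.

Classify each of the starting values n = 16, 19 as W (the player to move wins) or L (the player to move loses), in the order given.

Positions with no move are L. A position that does have a move is losing for the player to move precisely when every available move leads to a winning position for the opponent. Fill in the labels:
n=0: no move → L
n=1: no move → L
n=2: W (go to 1, an L position)
n=3: L (sole option 2(W) is W)
n=4: W (go to 3, an L position)
n=5: L (sole option 4(W) is W)
n=6: W (go to 3, an L position)
n=7: L (sole option 6(W) is W)
n=8: W (go to 7, an L position)
n=9: L (options 6(W), 8(W) are all W)
n=10: W (go to 5, an L position)
n=11: L (sole option 10(W) is W)
n=12: W (go to 9, an L position)
n=13: L (sole option 12(W) is W)
n=14: W (go to 7, an L position)
n=15: L (options 10(W), 12(W), 14(W) are all W)
n=16: W (go to 15, an L position)
n=17: L (sole option 16(W) is W)
n=18: W (go to 9, an L position)
n=19: L (sole option 18(W) is W)

16: W, 19: L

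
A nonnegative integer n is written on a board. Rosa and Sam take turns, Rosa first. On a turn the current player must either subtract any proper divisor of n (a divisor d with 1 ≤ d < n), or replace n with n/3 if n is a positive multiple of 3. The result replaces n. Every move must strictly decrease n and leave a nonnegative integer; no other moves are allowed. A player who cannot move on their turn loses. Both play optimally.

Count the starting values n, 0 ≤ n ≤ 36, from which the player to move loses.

Positions with no move are L. A position that does have a move is losing for the player to move precisely when every available move leads to a winning position for the opponent. Fill in the labels:
n=0: no move → L
n=1: no move → L
n=2: W (go to 1, an L position)
n=3: W (go to 1, an L position)
n=4: L (options 2(W), 3(W) are all W)
n=5: W (go to 4, an L position)
n=6: W (go to 4, an L position)
n=7: L (sole option 6(W) is W)
n=8: W (go to 4, an L position)
n=9: L (options 3(W), 6(W), 8(W) are all W)
n=10: W (go to 9, an L position)
n=11: L (sole option 10(W) is W)
n=12: W (go to 4, an L position)
n=13: L (sole option 12(W) is W)
n=14: W (go to 7, an L position)
n=15: L (options 5(W), 10(W), 12(W), 14(W) are all W)
n=16: W (go to 15, an L position)
n=17: L (sole option 16(W) is W)
n=18: W (go to 9, an L position)
n=19: L (sole option 18(W) is W)
n=20: W (go to 15, an L position)
n=21: W (go to 7, an L position)
n=22: W (go to 11, an L position)
n=23: L (sole option 22(W) is W)
n=24: W (go to 23, an L position)
n=25: L (options 20(W), 24(W) are all W)
n=26: W (go to 13, an L position)
n=27: W (go to 9, an L position)
n=28: L (options 14(W), 21(W), 24(W), 26(W), 27(W) are all W)
n=29: W (go to 28, an L position)
n=30: W (go to 15, an L position)
n=31: L (sole option 30(W) is W)
n=32: W (go to 28, an L position)
n=33: W (go to 11, an L position)
n=34: W (go to 17, an L position)
n=35: W (go to 28, an L position)
n=36: L (options 12(W), 18(W), 24(W), 27(W), 30(W), 32(W), 33(W), 34(W), 35(W) are all W)
L entries with 0 ≤ n ≤ 36: n = 0, 1, 4, 7, 9, 11, 13, 15, 17, 19, 23, 25, 28, 31, 36; that makes 15.

15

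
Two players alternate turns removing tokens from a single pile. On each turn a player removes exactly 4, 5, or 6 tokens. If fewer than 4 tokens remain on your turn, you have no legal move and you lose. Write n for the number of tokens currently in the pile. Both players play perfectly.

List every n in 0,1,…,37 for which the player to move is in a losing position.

Positions with no move are L. A position that does have a move is losing for the player to move precisely when every available move leads to a winning position for the opponent. Fill in the labels:
n=0: no move → L
n=1: no move → L
n=2: no move → L
n=3: no move → L
n=4: reaches L-position 0 → W
n=5: reaches L-position 1 → W
n=6: reaches L-position 2 → W
n=7: reaches L-position 3 → W
n=8: reaches L-position 3 → W
n=9: reaches L-position 3 → W
n=10: only reaches 6(W), 5(W), 4(W), all W → L
n=11: only reaches 7(W), 6(W), 5(W), all W → L
n=12: only reaches 8(W), 7(W), 6(W), all W → L
n=13: only reaches 9(W), 8(W), 7(W), all W → L
n=14: reaches L-position 10 → W
n=15: reaches L-position 11 → W
n=16: reaches L-position 12 → W
n=17: reaches L-position 13 → W
n=18: reaches L-position 13 → W
n=19: reaches L-position 13 → W
n=20: only reaches 16(W), 15(W), 14(W), all W → L
n=21: only reaches 17(W), 16(W), 15(W), all W → L
n=22: only reaches 18(W), 17(W), 16(W), all W → L
n=23: only reaches 19(W), 18(W), 17(W), all W → L
n=24: reaches L-position 20 → W
n=25: reaches L-position 21 → W
n=26: reaches L-position 22 → W
n=27: reaches L-position 23 → W
n=28: reaches L-position 23 → W
n=29: reaches L-position 23 → W
n=30: only reaches 26(W), 25(W), 24(W), all W → L
n=31: only reaches 27(W), 26(W), 25(W), all W → L
n=32: only reaches 28(W), 27(W), 26(W), all W → L
n=33: only reaches 29(W), 28(W), 27(W), all W → L
n=34: reaches L-position 30 → W
n=35: reaches L-position 31 → W
n=36: reaches L-position 32 → W
n=37: reaches L-position 33 → W
Reading off the rows marked L gives the requested list; there are 16 such values of n.

0, 1, 2, 3, 10, 11, 12, 13, 20, 21, 22, 23, 30, 31, 32, 33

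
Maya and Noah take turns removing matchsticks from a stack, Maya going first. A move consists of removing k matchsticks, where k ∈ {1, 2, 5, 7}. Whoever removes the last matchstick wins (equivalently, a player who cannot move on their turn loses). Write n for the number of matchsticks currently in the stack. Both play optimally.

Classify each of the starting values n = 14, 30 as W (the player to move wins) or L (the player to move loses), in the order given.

Positions with no move are L. A position that does have a move is losing for the player to move precisely when every available move leads to a winning position for the opponent. Fill in the labels:
n=0: no move → L
n=1: reaches L-position 0 → W
n=2: reaches L-position 0 → W
n=3: only reaches 2(W), 1(W), all W → L
n=4: reaches L-position 3 → W
n=5: reaches L-position 3 → W
n=6: only reaches 5(W), 4(W), 1(W), all W → L
n=7: reaches L-position 6 → W
n=8: reaches L-position 6 → W
n=9: only reaches 8(W), 7(W), 4(W), 2(W), all W → L
n=10: reaches L-position 9 → W
n=11: reaches L-position 9 → W
n=12: only reaches 11(W), 10(W), 7(W), 5(W), all W → L
n=13: reaches L-position 12 → W
n=14: reaches L-position 12 → W
n=15: only reaches 14(W), 13(W), 10(W), 8(W), all W → L
n=16: reaches L-position 15 → W
n=17: reaches L-position 15 → W
n=18: only reaches 17(W), 16(W), 13(W), 11(W), all W → L
n=19: reaches L-position 18 → W
n=20: reaches L-position 18 → W
n=21: only reaches 20(W), 19(W), 16(W), 14(W), all W → L
n=22: reaches L-position 21 → W
n=23: reaches L-position 21 → W
n=24: only reaches 23(W), 22(W), 19(W), 17(W), all W → L
n=25: reaches L-position 24 → W
n=26: reaches L-position 24 → W
n=27: only reaches 26(W), 25(W), 22(W), 20(W), all W → L
n=28: reaches L-position 27 → W
n=29: reaches L-position 27 → W
n=30: only reaches 29(W), 28(W), 25(W), 23(W), all W → L

14: W, 30: L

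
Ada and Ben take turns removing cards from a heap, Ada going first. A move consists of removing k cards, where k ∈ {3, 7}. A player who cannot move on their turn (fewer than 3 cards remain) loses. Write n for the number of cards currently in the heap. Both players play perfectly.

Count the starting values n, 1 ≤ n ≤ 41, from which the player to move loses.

17

Compute win/loss labels from the base case upward. A position with no move is L. Any other position is W if it can reach an L in one move, else L.
n=0: no move → L
n=1: no move → L
n=2: no move → L
n=3: can move to 0, which is L ⇒ W
n=4: can move to 1, which is L ⇒ W
n=5: can move to 2, which is L ⇒ W
n=6: the only move is to 3(W), a W ⇒ L
n=7: can move to 0, which is L ⇒ W
n=8: can move to 1, which is L ⇒ W
n=9: can move to 6, which is L ⇒ W
n=10: moves to 7(W), 3(W); every one is W ⇒ L
n=11: moves to 8(W), 4(W); every one is W ⇒ L
n=12: moves to 9(W), 5(W); every one is W ⇒ L
n=13: can move to 10, which is L ⇒ W
n=14: can move to 11, which is L ⇒ W
n=15: can move to 12, which is L ⇒ W
n=16: moves to 13(W), 9(W); every one is W ⇒ L
n=17: can move to 10, which is L ⇒ W
n=18: can move to 11, which is L ⇒ W
n=19: can move to 16, which is L ⇒ W
n=20: moves to 17(W), 13(W); every one is W ⇒ L
n=21: moves to 18(W), 14(W); every one is W ⇒ L
n=22: moves to 19(W), 15(W); every one is W ⇒ L
n=23: can move to 20, which is L ⇒ W
n=24: can move to 21, which is L ⇒ W
n=25: can move to 22, which is L ⇒ W
n=26: moves to 23(W), 19(W); every one is W ⇒ L
n=27: can move to 20, which is L ⇒ W
n=28: can move to 21, which is L ⇒ W
n=29: can move to 26, which is L ⇒ W
n=30: moves to 27(W), 23(W); every one is W ⇒ L
n=31: moves to 28(W), 24(W); every one is W ⇒ L
n=32: moves to 29(W), 25(W); every one is W ⇒ L
n=33: can move to 30, which is L ⇒ W
n=34: can move to 31, which is L ⇒ W
n=35: can move to 32, which is L ⇒ W
n=36: moves to 33(W), 29(W); every one is W ⇒ L
n=37: can move to 30, which is L ⇒ W
n=38: can move to 31, which is L ⇒ W
n=39: can move to 36, which is L ⇒ W
n=40: moves to 37(W), 33(W); every one is W ⇒ L
n=41: moves to 38(W), 34(W); every one is W ⇒ L
L entries with 1 ≤ n ≤ 41 (n=0 is outside the asked range and is not counted): n = 1, 2, 6, 10, 11, 12, 16, 20, 21, 22, 26, 30, 31, 32, 36, 40, 41; that makes 17.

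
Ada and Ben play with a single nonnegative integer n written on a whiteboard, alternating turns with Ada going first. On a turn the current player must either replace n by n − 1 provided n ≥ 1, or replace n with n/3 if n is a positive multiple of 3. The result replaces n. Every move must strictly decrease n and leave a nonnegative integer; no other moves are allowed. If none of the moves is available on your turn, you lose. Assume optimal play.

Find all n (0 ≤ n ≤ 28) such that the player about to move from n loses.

Build the W/L table. Terminal = L. A non-terminal position is W if it has a move to some L; otherwise it is L.
n=0: no move → L
n=1: can move to 0, which is L ⇒ W
n=2: the only move is to 1(W), a W ⇒ L
n=3: can move to 2, which is L ⇒ W
n=4: the only move is to 3(W), a W ⇒ L
n=5: can move to 4, which is L ⇒ W
n=6: can move to 2, which is L ⇒ W
n=7: the only move is to 6(W), a W ⇒ L
n=8: can move to 7, which is L ⇒ W
n=9: moves to 3(W), 8(W); every one is W ⇒ L
n=10: can move to 9, which is L ⇒ W
n=11: the only move is to 10(W), a W ⇒ L
n=12: can move to 4, which is L ⇒ W
n=13: the only move is to 12(W), a W ⇒ L
n=14: can move to 13, which is L ⇒ W
n=15: moves to 5(W), 14(W); every one is W ⇒ L
n=16: can move to 15, which is L ⇒ W
n=17: the only move is to 16(W), a W ⇒ L
n=18: can move to 17, which is L ⇒ W
n=19: the only move is to 18(W), a W ⇒ L
n=20: can move to 19, which is L ⇒ W
n=21: can move to 7, which is L ⇒ W
n=22: the only move is to 21(W), a W ⇒ L
n=23: can move to 22, which is L ⇒ W
n=24: moves to 8(W), 23(W); every one is W ⇒ L
n=25: can move to 24, which is L ⇒ W
n=26: the only move is to 25(W), a W ⇒ L
n=27: can move to 9, which is L ⇒ W
n=28: the only move is to 27(W), a W ⇒ L
Reading off the rows marked L gives the requested list; there are 14 such values of n.

0, 2, 4, 7, 9, 11, 13, 15, 17, 19, 22, 24, 26, 28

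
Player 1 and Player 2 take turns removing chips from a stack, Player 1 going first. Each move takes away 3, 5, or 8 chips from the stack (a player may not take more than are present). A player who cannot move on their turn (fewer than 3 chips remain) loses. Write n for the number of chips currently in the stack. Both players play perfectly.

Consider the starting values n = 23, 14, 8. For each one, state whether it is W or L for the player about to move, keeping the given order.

23: L, 14: W, 8: W

Positions with no move are L. A position that does have a move is losing for the player to move precisely when every available move leads to a winning position for the opponent. Fill in the labels:
n=0: no move → L
n=1: no move → L
n=2: no move → L
n=3: W (go to 0, an L position)
n=4: W (go to 1, an L position)
n=5: W (go to 2, an L position)
n=6: W (go to 1, an L position)
n=7: W (go to 2, an L position)
n=8: W (go to 0, an L position)
n=9: W (go to 1, an L position)
n=10: W (go to 2, an L position)
n=11: L (options 8(W), 6(W), 3(W) are all W)
n=12: L (options 9(W), 7(W), 4(W) are all W)
n=13: L (options 10(W), 8(W), 5(W) are all W)
n=14: W (go to 11, an L position)
n=15: W (go to 12, an L position)
n=16: W (go to 13, an L position)
n=17: W (go to 12, an L position)
n=18: W (go to 13, an L position)
n=19: W (go to 11, an L position)
n=20: W (go to 12, an L position)
n=21: W (go to 13, an L position)
n=22: L (options 19(W), 17(W), 14(W) are all W)
n=23: L (options 20(W), 18(W), 15(W) are all W)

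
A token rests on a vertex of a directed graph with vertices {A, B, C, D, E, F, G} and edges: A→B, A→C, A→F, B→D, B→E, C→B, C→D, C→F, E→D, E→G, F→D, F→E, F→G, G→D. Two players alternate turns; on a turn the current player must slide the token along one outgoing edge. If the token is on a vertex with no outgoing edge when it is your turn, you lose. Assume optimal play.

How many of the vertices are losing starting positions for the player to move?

2

Work bottom-up. With no move the player to move loses. Otherwise the position is W if at least one move leads to an L position for the opponent, and L if every move leads to a W.
Every edge goes from a vertex to one that appears earlier in the order D, G, E, B, F, C, A, so processing vertices in that order labels each vertex after all of its successors.
D: no outgoing edge → L
G: can move to D, which is L ⇒ W
E: can move to D, which is L ⇒ W
B: can move to D, which is L ⇒ W
F: can move to D, which is L ⇒ W
C: can move to D, which is L ⇒ W
A: moves to C(W), F(W), B(W); every one is W ⇒ L
The L vertices are A, D; that is 2 in all.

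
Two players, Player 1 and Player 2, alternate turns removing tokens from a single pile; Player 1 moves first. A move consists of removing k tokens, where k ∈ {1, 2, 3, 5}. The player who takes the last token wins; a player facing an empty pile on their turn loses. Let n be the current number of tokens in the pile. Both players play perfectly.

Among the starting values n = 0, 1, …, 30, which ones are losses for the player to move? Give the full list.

0, 4, 8, 12, 16, 20, 24, 28

Build the W/L table. Terminal = L. A non-terminal position is W if it has a move to some L; otherwise it is L.
n=0: no move → L
n=1: reaches L-position 0 → W
n=2: reaches L-position 0 → W
n=3: reaches L-position 0 → W
n=4: only reaches 3(W), 2(W), 1(W), all W → L
n=5: reaches L-position 4 → W
n=6: reaches L-position 4 → W
n=7: reaches L-position 4 → W
n=8: only reaches 7(W), 6(W), 5(W), 3(W), all W → L
n=9: reaches L-position 8 → W
n=10: reaches L-position 8 → W
n=11: reaches L-position 8 → W
n=12: only reaches 11(W), 10(W), 9(W), 7(W), all W → L
n=13: reaches L-position 12 → W
n=14: reaches L-position 12 → W
n=15: reaches L-position 12 → W
n=16: only reaches 15(W), 14(W), 13(W), 11(W), all W → L
n=17: reaches L-position 16 → W
n=18: reaches L-position 16 → W
n=19: reaches L-position 16 → W
n=20: only reaches 19(W), 18(W), 17(W), 15(W), all W → L
n=21: reaches L-position 20 → W
n=22: reaches L-position 20 → W
n=23: reaches L-position 20 → W
n=24: only reaches 23(W), 22(W), 21(W), 19(W), all W → L
n=25: reaches L-position 24 → W
n=26: reaches L-position 24 → W
n=27: reaches L-position 24 → W
n=28: only reaches 27(W), 26(W), 25(W), 23(W), all W → L
n=29: reaches L-position 28 → W
n=30: reaches L-position 28 → W
Reading off the rows marked L gives the requested list; there are 8 such values of n.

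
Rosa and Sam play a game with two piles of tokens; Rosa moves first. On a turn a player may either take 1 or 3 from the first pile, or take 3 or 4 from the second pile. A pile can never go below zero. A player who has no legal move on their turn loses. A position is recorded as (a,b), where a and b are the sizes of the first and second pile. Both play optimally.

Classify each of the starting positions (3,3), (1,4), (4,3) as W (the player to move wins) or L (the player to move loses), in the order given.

Label each position W (a win for the player to move) or L (a loss). A position with no legal move is L; any other position is W exactly when some move reaches an L, and L when every move reaches a W.
No move ever increases a pile, so every position that can arise here has a ≤ 4 and b ≤ 4; it is enough to label the cells with 0 ≤ a ≤ 4 and 0 ≤ b ≤ 4.
Every move lowers a or b (never raises either), so fill the grid row by row in increasing a, and left to right within a row: each cell's successors are then already labelled.
      b=0  b=1  b=2  b=3  b=4
a=0:    L    L    L    W    W
a=1:    W    W    W    L    L
a=2:    L    L    L    W    W
a=3:    W    W    W    L    L
a=4:    L    L    L    W    W
Cells with no legal move (terminal, hence L): (0,0), (0,1), (0,2).
The remaining L cells, each justified by listing all of its moves:
(1,3): only reaches (0,3)(W), (1,0)(W), all W → L
(1,4): only reaches (0,4)(W), (1,1)(W), (1,0)(W), all W → L
(2,0): only reaches (1,0)(W), which is W → L
(2,1): only reaches (1,1)(W), which is W → L
(2,2): only reaches (1,2)(W), which is W → L
(3,3): only reaches (2,3)(W), (0,3)(W), (3,0)(W), all W → L
(3,4): only reaches (2,4)(W), (0,4)(W), (3,1)(W), (3,0)(W), all W → L
(4,0): only reaches (3,0)(W), (1,0)(W), all W → L
(4,1): only reaches (3,1)(W), (1,1)(W), all W → L
(4,2): only reaches (3,2)(W), (1,2)(W), all W → L
Every other cell has at least one move into one of the L cells above, so it is W.
(3,3): one of the L cells justified above, so L
(1,4): one of the L cells justified above, so L
(4,3): the move to (3,3) reaches an L cell, so W

(3,3): L, (1,4): L, (4,3): W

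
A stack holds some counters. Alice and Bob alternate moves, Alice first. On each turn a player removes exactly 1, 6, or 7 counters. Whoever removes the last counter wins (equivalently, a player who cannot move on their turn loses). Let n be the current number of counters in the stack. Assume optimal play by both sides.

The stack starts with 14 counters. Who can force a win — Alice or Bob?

Work bottom-up. With no move the player to move loses. Otherwise the position is W if at least one move leads to an L position for the opponent, and L if every move leads to a W.
n=0: no move → L
n=1: →0(L), so W
n=2: →1(W) only, which is W, so L
n=3: →2(L), so W
n=4: →3(W) only, which is W, so L
n=5: →4(L), so W
n=6: →0(L), so W
n=7: →0(L), so W
n=8: →2(L), so W
n=9: →2(L), so W
n=10: →4(L), so W
n=11: →4(L), so W
n=12: →11(W), 6(W), 5(W) — all W, so L
n=13: →12(L), so W
n=14: →13(W), 8(W), 7(W) — all W, so L
Every move from 14 reaches a W position, so the mover loses.

Bob wins.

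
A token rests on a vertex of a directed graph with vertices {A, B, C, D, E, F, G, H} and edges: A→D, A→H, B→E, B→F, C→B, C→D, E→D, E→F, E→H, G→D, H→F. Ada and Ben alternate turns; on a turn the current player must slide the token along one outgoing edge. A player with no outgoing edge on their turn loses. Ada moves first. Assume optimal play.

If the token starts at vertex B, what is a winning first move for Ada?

Label each position W (a win for the player to move) or L (a loss). A position with no legal move is L; any other position is W exactly when some move reaches an L, and L when every move reaches a W.
Every edge goes from a vertex to one that appears earlier in the order D, F, H, E, B, C, A, G, so processing vertices in that order labels each vertex after all of its successors.
D: no outgoing edge → L
F: no outgoing edge → L
H: can move to F, which is L ⇒ W
E: can move to F, which is L ⇒ W
B: can move to F, which is L ⇒ W
C: can move to D, which is L ⇒ W
A: can move to D, which is L ⇒ W
G: can move to D, which is L ⇒ W
From B, the L positions reachable in one move are: F.

Move to F.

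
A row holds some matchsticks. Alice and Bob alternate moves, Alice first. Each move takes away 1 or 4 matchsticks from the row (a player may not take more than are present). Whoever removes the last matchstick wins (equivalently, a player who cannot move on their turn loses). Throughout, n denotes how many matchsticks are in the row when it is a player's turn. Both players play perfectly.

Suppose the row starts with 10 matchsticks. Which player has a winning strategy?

Bob wins.

Classify positions by backward induction: terminal positions (no move available) are L. From any other position, the mover wins iff some move reaches an L.
n=0: no move → L
n=1: W (go to 0, an L position)
n=2: L (sole option 1(W) is W)
n=3: W (go to 2, an L position)
n=4: W (go to 0, an L position)
n=5: L (options 4(W), 1(W) are all W)
n=6: W (go to 5, an L position)
n=7: L (options 6(W), 3(W) are all W)
n=8: W (go to 7, an L position)
n=9: W (go to 5, an L position)
n=10: L (options 9(W), 6(W) are all W)
The starting position 10 is L: whatever Alice does, the opponent receives a W position.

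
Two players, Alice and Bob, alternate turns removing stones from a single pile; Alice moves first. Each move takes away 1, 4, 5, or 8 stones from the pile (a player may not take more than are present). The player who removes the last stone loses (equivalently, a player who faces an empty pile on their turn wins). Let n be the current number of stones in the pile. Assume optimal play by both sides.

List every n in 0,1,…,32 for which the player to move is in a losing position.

Work bottom-up. With no move the player to move wins. Otherwise the position is W if at least one move leads to an L position for the opponent, and L if every move leads to a W.
n=0: no move; the opponent has just taken the last stone and therefore loses → W
n=1: L (sole option 0(W) is W)
n=2: W (go to 1, an L position)
n=3: L (sole option 2(W) is W)
n=4: W (go to 3, an L position)
n=5: W (go to 1, an L position)
n=6: W (go to 1, an L position)
n=7: W (go to 3, an L position)
n=8: W (go to 3, an L position)
n=9: W (go to 1, an L position)
n=10: L (options 9(W), 6(W), 5(W), 2(W) are all W)
n=11: W (go to 10, an L position)
n=12: L (options 11(W), 8(W), 7(W), 4(W) are all W)
n=13: W (go to 12, an L position)
n=14: W (go to 10, an L position)
n=15: W (go to 10, an L position)
n=16: W (go to 12, an L position)
n=17: W (go to 12, an L position)
n=18: W (go to 10, an L position)
n=19: L (options 18(W), 15(W), 14(W), 11(W) are all W)
n=20: W (go to 19, an L position)
n=21: L (options 20(W), 17(W), 16(W), 13(W) are all W)
n=22: W (go to 21, an L position)
n=23: W (go to 19, an L position)
n=24: W (go to 19, an L position)
n=25: W (go to 21, an L position)
n=26: W (go to 21, an L position)
n=27: W (go to 19, an L position)
n=28: L (options 27(W), 24(W), 23(W), 20(W) are all W)
n=29: W (go to 28, an L position)
n=30: L (options 29(W), 26(W), 25(W), 22(W) are all W)
n=31: W (go to 30, an L position)
n=32: W (go to 28, an L position)
The losing starting values of n are exactly the entries labelled L in this table (8 of them).

1, 3, 10, 12, 19, 21, 28, 30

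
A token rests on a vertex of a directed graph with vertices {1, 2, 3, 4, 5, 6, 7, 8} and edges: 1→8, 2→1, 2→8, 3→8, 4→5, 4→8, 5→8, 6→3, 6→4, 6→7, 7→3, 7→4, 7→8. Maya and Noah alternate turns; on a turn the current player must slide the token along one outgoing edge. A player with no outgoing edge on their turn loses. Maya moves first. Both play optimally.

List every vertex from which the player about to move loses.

6, 8

Use the standard recursion: the mover loses at a terminal position; elsewhere, the mover wins exactly when some move hands the opponent an L position.
Every edge goes from a vertex to one that appears earlier in the order 8, 1, 5, 3, 2, 4, 7, 6, so processing vertices in that order labels each vertex after all of its successors.
8: no outgoing edge → L
1: can move to 8, which is L ⇒ W
5: can move to 8, which is L ⇒ W
3: can move to 8, which is L ⇒ W
2: can move to 8, which is L ⇒ W
4: can move to 8, which is L ⇒ W
7: can move to 8, which is L ⇒ W
6: moves to 7(W), 4(W), 3(W); every one is W ⇒ L
The losing starting vertices are exactly the entries labelled L in this table (2 of them).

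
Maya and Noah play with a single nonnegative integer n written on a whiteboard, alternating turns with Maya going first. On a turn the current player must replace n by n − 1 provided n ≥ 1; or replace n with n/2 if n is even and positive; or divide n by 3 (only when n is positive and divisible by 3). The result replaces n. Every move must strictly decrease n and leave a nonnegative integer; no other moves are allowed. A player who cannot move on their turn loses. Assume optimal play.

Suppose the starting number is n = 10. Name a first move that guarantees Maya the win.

Move to 5.

Work bottom-up. With no move the player to move loses. Otherwise the position is W if at least one move leads to an L position for the opponent, and L if every move leads to a W.
n=0: no move → L
n=1: →0(L), so W
n=2: →1(W) only, which is W, so L
n=3: →2(L), so W
n=4: →2(L), so W
n=5: →4(W) only, which is W, so L
n=6: →2(L), so W
n=7: →6(W) only, which is W, so L
n=8: →7(L), so W
n=9: →3(W), 8(W) — all W, so L
n=10: →5(L), so W
From 10, the L positions reachable in one move are: 5, 9. Any move reaching one of these is winning.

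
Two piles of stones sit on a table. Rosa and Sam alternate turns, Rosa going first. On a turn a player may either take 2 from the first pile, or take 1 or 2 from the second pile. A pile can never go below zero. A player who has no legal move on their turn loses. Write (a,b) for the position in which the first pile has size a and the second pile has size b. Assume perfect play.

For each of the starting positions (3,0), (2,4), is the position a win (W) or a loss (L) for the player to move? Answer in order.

Positions with no move are L. A position that does have a move is losing for the player to move precisely when every available move leads to a winning position for the opponent. Fill in the labels:
No move ever increases a pile, so every position that can arise here has a ≤ 3 and b ≤ 4; it is enough to label the cells with 0 ≤ a ≤ 3 and 0 ≤ b ≤ 4.
Every move lowers a or b (never raises either), so fill the grid row by row in increasing a, and left to right within a row: each cell's successors are then already labelled.
      b=0  b=1  b=2  b=3  b=4
a=0:    L    W    W    L    W
a=1:    L    W    W    L    W
a=2:    W    L    W    W    L
a=3:    W    L    W    W    L
Cells with no legal move (terminal, hence L): (0,0), (1,0).
The remaining L cells, each justified by listing all of its moves:
(0,3): only reaches (0,2)(W), (0,1)(W), all W → L
(1,3): only reaches (1,2)(W), (1,1)(W), all W → L
(2,1): only reaches (0,1)(W), (2,0)(W), all W → L
(2,4): only reaches (0,4)(W), (2,3)(W), (2,2)(W), all W → L
(3,1): only reaches (1,1)(W), (3,0)(W), all W → L
(3,4): only reaches (1,4)(W), (3,3)(W), (3,2)(W), all W → L
Every other cell has at least one move into one of the L cells above, so it is W.
(3,0): the move to (1,0) reaches an L cell, so W
(2,4): one of the L cells justified above, so L

(3,0): W, (2,4): L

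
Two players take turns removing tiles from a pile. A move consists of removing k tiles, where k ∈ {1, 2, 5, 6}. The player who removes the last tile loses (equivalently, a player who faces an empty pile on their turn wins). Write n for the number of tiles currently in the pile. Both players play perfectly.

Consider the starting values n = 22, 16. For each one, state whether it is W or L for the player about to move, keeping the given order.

Label each position W (a win for the player to move) or L (a loss). A position with no legal move is W; any other position is W exactly when some move reaches an L, and L when every move reaches a W.
n=0: no move; the opponent has just taken the last tile and therefore loses → W
n=1: only reaches 0(W), which is W → L
n=2: reaches L-position 1 → W
n=3: reaches L-position 1 → W
n=4: only reaches 3(W), 2(W), all W → L
n=5: reaches L-position 4 → W
n=6: reaches L-position 4 → W
n=7: reaches L-position 1 → W
n=8: only reaches 7(W), 6(W), 3(W), 2(W), all W → L
n=9: reaches L-position 8 → W
n=10: reaches L-position 8 → W
n=11: only reaches 10(W), 9(W), 6(W), 5(W), all W → L
n=12: reaches L-position 11 → W
n=13: reaches L-position 11 → W
n=14: reaches L-position 8 → W
n=15: only reaches 14(W), 13(W), 10(W), 9(W), all W → L
n=16: reaches L-position 15 → W
n=17: reaches L-position 15 → W
n=18: only reaches 17(W), 16(W), 13(W), 12(W), all W → L
n=19: reaches L-position 18 → W
n=20: reaches L-position 18 → W
n=21: reaches L-position 15 → W
n=22: only reaches 21(W), 20(W), 17(W), 16(W), all W → L

22: L, 16: W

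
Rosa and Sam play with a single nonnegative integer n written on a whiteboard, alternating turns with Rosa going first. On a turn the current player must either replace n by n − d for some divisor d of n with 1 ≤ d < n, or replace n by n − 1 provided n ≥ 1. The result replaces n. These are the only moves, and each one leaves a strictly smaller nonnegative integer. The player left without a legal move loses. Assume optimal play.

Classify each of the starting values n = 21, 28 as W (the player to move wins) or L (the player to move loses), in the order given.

Classify positions by backward induction: terminal positions (no move available) are L. From any other position, the mover wins iff some move reaches an L.
n=0: no move → L
n=1: →0(L), so W
n=2: →1(W) only, which is W, so L
n=3: →2(L), so W
n=4: →2(L), so W
n=5: →4(W) only, which is W, so L
n=6: →5(L), so W
n=7: →6(W) only, which is W, so L
n=8: →7(L), so W
n=9: →6(W), 8(W) — all W, so L
n=10: →5(L), so W
n=11: →10(W) only, which is W, so L
n=12: →9(L), so W
n=13: →12(W) only, which is W, so L
n=14: →7(L), so W
n=15: →10(W), 12(W), 14(W) — all W, so L
n=16: →15(L), so W
n=17: →16(W) only, which is W, so L
n=18: →9(L), so W
n=19: →18(W) only, which is W, so L
n=20: →15(L), so W
n=21: →14(W), 18(W), 20(W) — all W, so L
n=22: →11(L), so W
n=23: →22(W) only, which is W, so L
n=24: →21(L), so W
n=25: →20(W), 24(W) — all W, so L
n=26: →13(L), so W
n=27: →18(W), 24(W), 26(W) — all W, so L
n=28: →21(L), so W

21: L, 28: W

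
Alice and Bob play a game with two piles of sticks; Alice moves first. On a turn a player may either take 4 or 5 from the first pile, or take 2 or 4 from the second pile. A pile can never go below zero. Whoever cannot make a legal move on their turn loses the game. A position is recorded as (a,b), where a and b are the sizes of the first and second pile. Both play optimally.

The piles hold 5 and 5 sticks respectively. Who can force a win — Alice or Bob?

Compute win/loss labels from the base case upward. A position with no move is L. Any other position is W if it can reach an L in one move, else L.
No move ever increases a pile, so every position that can arise here has a ≤ 5 and b ≤ 5; it is enough to label the cells with 0 ≤ a ≤ 5 and 0 ≤ b ≤ 5.
Every move lowers a or b (never raises either), so fill the grid row by row in increasing a, and left to right within a row: each cell's successors are then already labelled.
      b=0  b=1  b=2  b=3  b=4  b=5
a=0:    L    L    W    W    W    W
a=1:    L    L    W    W    W    W
a=2:    L    L    W    W    W    W
a=3:    L    L    W    W    W    W
a=4:    W    W    L    L    W    W
a=5:    W    W    L    L    W    W
Cells with no legal move (terminal, hence L): (0,0), (0,1), (1,0), (1,1), (2,0), (2,1), (3,0), (3,1).
The remaining L cells, each justified by listing all of its moves:
(4,2): →(0,2)(W), (4,0)(W) — all W, so L
(4,3): →(0,3)(W), (4,1)(W) — all W, so L
(5,2): →(1,2)(W), (0,2)(W), (5,0)(W) — all W, so L
(5,3): →(1,3)(W), (0,3)(W), (5,1)(W) — all W, so L
Every other cell has at least one move into one of the L cells above, so it is W.
The starting position (5,5) is W: Alice should move to (5,3), handing over an L position.

Alice wins.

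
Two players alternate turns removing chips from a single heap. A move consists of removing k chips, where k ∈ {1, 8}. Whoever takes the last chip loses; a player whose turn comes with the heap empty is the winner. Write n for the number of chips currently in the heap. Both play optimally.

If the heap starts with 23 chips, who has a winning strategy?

Label each position W (a win for the player to move) or L (a loss). A position with no legal move is W; any other position is W exactly when some move reaches an L, and L when every move reaches a W.
n=0: no move; the opponent has just taken the last chip and therefore loses → W
n=1: →0(W) only, which is W, so L
n=2: →1(L), so W
n=3: →2(W) only, which is W, so L
n=4: →3(L), so W
n=5: →4(W) only, which is W, so L
n=6: →5(L), so W
n=7: →6(W) only, which is W, so L
n=8: →7(L), so W
n=9: →1(L), so W
n=10: →9(W), 2(W) — all W, so L
n=11: →10(L), so W
n=12: →11(W), 4(W) — all W, so L
n=13: →12(L), so W
n=14: →13(W), 6(W) — all W, so L
n=15: →14(L), so W
n=16: →15(W), 8(W) — all W, so L
n=17: →16(L), so W
n=18: →10(L), so W
n=19: →18(W), 11(W) — all W, so L
n=20: →19(L), so W
n=21: →20(W), 13(W) — all W, so L
n=22: →21(L), so W
n=23: →22(W), 15(W) — all W, so L
The starting position 23 is L: whatever the player to move does, the opponent receives a W position.

The second player wins.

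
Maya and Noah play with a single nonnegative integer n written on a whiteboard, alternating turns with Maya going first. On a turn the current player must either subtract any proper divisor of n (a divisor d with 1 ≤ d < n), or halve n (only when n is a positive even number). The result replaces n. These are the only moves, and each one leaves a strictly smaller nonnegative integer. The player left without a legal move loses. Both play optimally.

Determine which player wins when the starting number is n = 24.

Maya wins.

Classify positions by backward induction: terminal positions (no move available) are L. From any other position, the mover wins iff some move reaches an L.
n=0: no move → L
n=1: no move → L
n=2: W (go to 1, an L position)
n=3: L (sole option 2(W) is W)
n=4: W (go to 3, an L position)
n=5: L (sole option 4(W) is W)
n=6: W (go to 3, an L position)
n=7: L (sole option 6(W) is W)
n=8: W (go to 7, an L position)
n=9: L (options 6(W), 8(W) are all W)
n=10: W (go to 5, an L position)
n=11: L (sole option 10(W) is W)
n=12: W (go to 9, an L position)
n=13: L (sole option 12(W) is W)
n=14: W (go to 7, an L position)
n=15: L (options 10(W), 12(W), 14(W) are all W)
n=16: W (go to 15, an L position)
n=17: L (sole option 16(W) is W)
n=18: W (go to 9, an L position)
n=19: L (sole option 18(W) is W)
n=20: W (go to 15, an L position)
n=21: L (options 14(W), 18(W), 20(W) are all W)
n=22: W (go to 11, an L position)
n=23: L (sole option 22(W) is W)
n=24: W (go to 21, an L position)
From 24 Maya can move to 21, reaching an L position.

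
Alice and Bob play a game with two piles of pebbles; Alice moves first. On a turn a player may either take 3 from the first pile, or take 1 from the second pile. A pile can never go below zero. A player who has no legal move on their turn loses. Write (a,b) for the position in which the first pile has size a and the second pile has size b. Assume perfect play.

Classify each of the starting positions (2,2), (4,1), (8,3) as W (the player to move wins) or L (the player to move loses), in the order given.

(2,2): L, (4,1): L, (8,3): W

Positions with no move are L. A position that does have a move is losing for the player to move precisely when every available move leads to a winning position for the opponent. Fill in the labels:
No move ever increases a pile, so every position that can arise here has a ≤ 8 and b ≤ 3; it is enough to label the cells with 0 ≤ a ≤ 8 and 0 ≤ b ≤ 3.
Every move lowers a or b (never raises either), so fill the grid row by row in increasing a, and left to right within a row: each cell's successors are then already labelled.
      b=0  b=1  b=2  b=3
a=0:    L    W    L    W
a=1:    L    W    L    W
a=2:    L    W    L    W
a=3:    W    L    W    L
a=4:    W    L    W    L
a=5:    W    L    W    L
a=6:    L    W    L    W
a=7:    L    W    L    W
a=8:    L    W    L    W
Cells with no legal move (terminal, hence L): (0,0), (1,0), (2,0).
The remaining L cells, each justified by listing all of its moves:
(0,2): L (sole option (0,1)(W) is W)
(1,2): L (sole option (1,1)(W) is W)
(2,2): L (sole option (2,1)(W) is W)
(3,1): L (options (0,1)(W), (3,0)(W) are all W)
(3,3): L (options (0,3)(W), (3,2)(W) are all W)
(4,1): L (options (1,1)(W), (4,0)(W) are all W)
(4,3): L (options (1,3)(W), (4,2)(W) are all W)
(5,1): L (options (2,1)(W), (5,0)(W) are all W)
(5,3): L (options (2,3)(W), (5,2)(W) are all W)
(6,0): L (sole option (3,0)(W) is W)
(6,2): L (options (3,2)(W), (6,1)(W) are all W)
(7,0): L (sole option (4,0)(W) is W)
(7,2): L (options (4,2)(W), (7,1)(W) are all W)
(8,0): L (sole option (5,0)(W) is W)
(8,2): L (options (5,2)(W), (8,1)(W) are all W)
Every other cell has at least one move into one of the L cells above, so it is W.
(2,2): one of the L cells justified above, so L
(4,1): one of the L cells justified above, so L
(8,3): the move to (5,3) reaches an L cell, so W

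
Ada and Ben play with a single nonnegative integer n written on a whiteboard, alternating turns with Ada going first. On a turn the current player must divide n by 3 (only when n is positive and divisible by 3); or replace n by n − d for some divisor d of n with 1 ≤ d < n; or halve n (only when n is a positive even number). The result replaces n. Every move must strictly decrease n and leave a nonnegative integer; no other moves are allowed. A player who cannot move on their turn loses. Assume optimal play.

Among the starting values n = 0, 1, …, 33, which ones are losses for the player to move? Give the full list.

Build the W/L table. Terminal = L. A non-terminal position is W if it has a move to some L; otherwise it is L.
n=0: no move → L
n=1: no move → L
n=2: reaches L-position 1 → W
n=3: reaches L-position 1 → W
n=4: only reaches 2(W), 3(W), all W → L
n=5: reaches L-position 4 → W
n=6: reaches L-position 4 → W
n=7: only reaches 6(W), which is W → L
n=8: reaches L-position 4 → W
n=9: only reaches 3(W), 6(W), 8(W), all W → L
n=10: reaches L-position 9 → W
n=11: only reaches 10(W), which is W → L
n=12: reaches L-position 4 → W
n=13: only reaches 12(W), which is W → L
n=14: reaches L-position 7 → W
n=15: only reaches 5(W), 10(W), 12(W), 14(W), all W → L
n=16: reaches L-position 15 → W
n=17: only reaches 16(W), which is W → L
n=18: reaches L-position 9 → W
n=19: only reaches 18(W), which is W → L
n=20: reaches L-position 15 → W
n=21: reaches L-position 7 → W
n=22: reaches L-position 11 → W
n=23: only reaches 22(W), which is W → L
n=24: reaches L-position 23 → W
n=25: only reaches 20(W), 24(W), all W → L
n=26: reaches L-position 13 → W
n=27: reaches L-position 9 → W
n=28: only reaches 14(W), 21(W), 24(W), 26(W), 27(W), all W → L
n=29: reaches L-position 28 → W
n=30: reaches L-position 15 → W
n=31: only reaches 30(W), which is W → L
n=32: reaches L-position 28 → W
n=33: reaches L-position 11 → W
The losing starting values of n are exactly the entries labelled L in this table (14 of them).

0, 1, 4, 7, 9, 11, 13, 15, 17, 19, 23, 25, 28, 31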